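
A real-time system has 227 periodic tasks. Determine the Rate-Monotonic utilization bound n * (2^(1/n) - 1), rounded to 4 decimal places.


Compute 2^(1/227) = 1.0030581785
Subtract 1: 1.0030581785 - 1 = 0.0030581785
Multiply by n: 227 * 0.0030581785 = 0.6942065195
Round to 4 dp: 0.6942

0.6942


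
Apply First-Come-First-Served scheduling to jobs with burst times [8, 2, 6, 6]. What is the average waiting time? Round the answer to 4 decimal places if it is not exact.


FCFS order (as given): [8, 2, 6, 6]
Waiting times:
  Job 1: wait = 0
  Job 2: wait = 8
  Job 3: wait = 10
  Job 4: wait = 16
Sum of waiting times = 34
Average waiting time = 34/4 = 8.5

8.5


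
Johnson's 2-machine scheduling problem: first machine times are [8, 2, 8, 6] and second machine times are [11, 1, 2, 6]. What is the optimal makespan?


Apply Johnson's rule:
  Group 1 (a <= b): [(4, 6, 6), (1, 8, 11)]
  Group 2 (a > b): [(3, 8, 2), (2, 2, 1)]
Optimal job order: [4, 1, 3, 2]
Schedule:
  Job 4: M1 done at 6, M2 done at 12
  Job 1: M1 done at 14, M2 done at 25
  Job 3: M1 done at 22, M2 done at 27
  Job 2: M1 done at 24, M2 done at 28
Makespan = 28

28


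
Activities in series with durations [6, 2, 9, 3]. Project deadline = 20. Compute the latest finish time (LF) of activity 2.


LF(activity 2) = deadline - sum of successor durations
Successors: activities 3 through 4 with durations [9, 3]
Sum of successor durations = 12
LF = 20 - 12 = 8

8


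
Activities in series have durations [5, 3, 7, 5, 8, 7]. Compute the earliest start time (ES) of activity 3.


Activity 3 starts after activities 1 through 2 complete.
Predecessor durations: [5, 3]
ES = 5 + 3 = 8

8


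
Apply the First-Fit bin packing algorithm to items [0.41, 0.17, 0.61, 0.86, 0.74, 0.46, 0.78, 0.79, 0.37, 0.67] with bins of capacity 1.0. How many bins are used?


Place items sequentially using First-Fit:
  Item 0.41 -> new Bin 1
  Item 0.17 -> Bin 1 (now 0.58)
  Item 0.61 -> new Bin 2
  Item 0.86 -> new Bin 3
  Item 0.74 -> new Bin 4
  Item 0.46 -> new Bin 5
  Item 0.78 -> new Bin 6
  Item 0.79 -> new Bin 7
  Item 0.37 -> Bin 1 (now 0.95)
  Item 0.67 -> new Bin 8
Total bins used = 8

8


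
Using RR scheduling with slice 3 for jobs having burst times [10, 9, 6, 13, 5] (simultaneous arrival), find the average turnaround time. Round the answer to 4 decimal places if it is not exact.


Time quantum = 3
Execution trace:
  J1 runs 3 units, time = 3
  J2 runs 3 units, time = 6
  J3 runs 3 units, time = 9
  J4 runs 3 units, time = 12
  J5 runs 3 units, time = 15
  J1 runs 3 units, time = 18
  J2 runs 3 units, time = 21
  J3 runs 3 units, time = 24
  J4 runs 3 units, time = 27
  J5 runs 2 units, time = 29
  J1 runs 3 units, time = 32
  J2 runs 3 units, time = 35
  J4 runs 3 units, time = 38
  J1 runs 1 units, time = 39
  J4 runs 3 units, time = 42
  J4 runs 1 units, time = 43
Finish times: [39, 35, 24, 43, 29]
Average turnaround = 170/5 = 34.0

34.0


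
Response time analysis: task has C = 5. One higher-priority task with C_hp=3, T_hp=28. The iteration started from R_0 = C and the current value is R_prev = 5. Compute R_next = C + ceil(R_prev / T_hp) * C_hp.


R_next = C + ceil(R_prev / T_hp) * C_hp
ceil(5 / 28) = ceil(0.1786) = 1
Interference = 1 * 3 = 3
R_next = 5 + 3 = 8

8


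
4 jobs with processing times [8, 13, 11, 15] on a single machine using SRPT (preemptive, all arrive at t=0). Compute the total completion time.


Since all jobs arrive at t=0, SRPT equals SPT ordering.
SPT order: [8, 11, 13, 15]
Completion times:
  Job 1: p=8, C=8
  Job 2: p=11, C=19
  Job 3: p=13, C=32
  Job 4: p=15, C=47
Total completion time = 8 + 19 + 32 + 47 = 106

106


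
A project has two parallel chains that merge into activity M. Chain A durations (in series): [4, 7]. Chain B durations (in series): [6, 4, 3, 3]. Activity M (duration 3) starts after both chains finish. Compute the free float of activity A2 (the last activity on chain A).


ES(A2) = sum of predecessors on chain A = 4
EF(A2) = ES + duration = 4 + 7 = 11
Successor of A2 is M. ES(M) = max(sum(A), sum(B)) = max(11, 16) = 16
Free float = ES(successor) - EF(current) = 16 - 11 = 5

5


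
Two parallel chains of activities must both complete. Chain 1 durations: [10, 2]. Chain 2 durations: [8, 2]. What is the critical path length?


Path A total = 10 + 2 = 12
Path B total = 8 + 2 = 10
Critical path = longest path = max(12, 10) = 12

12


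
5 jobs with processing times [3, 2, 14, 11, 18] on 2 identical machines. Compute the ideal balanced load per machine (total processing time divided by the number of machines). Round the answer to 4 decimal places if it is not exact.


Total processing time = 3 + 2 + 14 + 11 + 18 = 48
Number of machines = 2
Ideal balanced load = 48 / 2 = 24.0

24.0


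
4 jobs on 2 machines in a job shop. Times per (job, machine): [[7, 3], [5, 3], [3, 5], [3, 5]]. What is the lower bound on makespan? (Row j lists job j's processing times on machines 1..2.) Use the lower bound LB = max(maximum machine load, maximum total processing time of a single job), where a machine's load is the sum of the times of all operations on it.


Machine loads:
  Machine 1: 7 + 5 + 3 + 3 = 18
  Machine 2: 3 + 3 + 5 + 5 = 16
Max machine load = 18
Job totals:
  Job 1: 10
  Job 2: 8
  Job 3: 8
  Job 4: 8
Max job total = 10
Lower bound = max(18, 10) = 18

18


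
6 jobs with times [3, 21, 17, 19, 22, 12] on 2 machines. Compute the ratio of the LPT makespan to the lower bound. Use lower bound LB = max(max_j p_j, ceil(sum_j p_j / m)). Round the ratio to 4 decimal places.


LPT order: [22, 21, 19, 17, 12, 3]
Machine loads after assignment: [51, 43]
LPT makespan = 51
Lower bound = max(max_job, ceil(total/2)) = max(22, 47) = 47
Ratio = 51 / 47 = 1.0851

1.0851


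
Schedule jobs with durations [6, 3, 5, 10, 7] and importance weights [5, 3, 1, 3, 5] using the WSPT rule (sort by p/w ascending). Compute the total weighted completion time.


Compute p/w ratios and sort ascending (WSPT): [(3, 3), (6, 5), (7, 5), (10, 3), (5, 1)]
Compute weighted completion times:
  Job (p=3,w=3): C=3, w*C=3*3=9
  Job (p=6,w=5): C=9, w*C=5*9=45
  Job (p=7,w=5): C=16, w*C=5*16=80
  Job (p=10,w=3): C=26, w*C=3*26=78
  Job (p=5,w=1): C=31, w*C=1*31=31
Total weighted completion time = 243

243


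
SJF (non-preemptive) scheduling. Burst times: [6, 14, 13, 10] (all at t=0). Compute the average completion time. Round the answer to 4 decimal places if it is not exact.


SJF order (ascending): [6, 10, 13, 14]
Completion times:
  Job 1: burst=6, C=6
  Job 2: burst=10, C=16
  Job 3: burst=13, C=29
  Job 4: burst=14, C=43
Average completion = 94/4 = 23.5

23.5


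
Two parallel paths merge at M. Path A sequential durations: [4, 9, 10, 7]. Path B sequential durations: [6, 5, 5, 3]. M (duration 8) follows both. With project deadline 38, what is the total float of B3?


Forward pass: ES(B3) = sum of predecessors on chain B = 11
EF = ES + duration = 11 + 5 = 16
Backward pass: LF(M) = deadline = 38; LS(M) = 38 - 8 = 30
LF(B3) = LS(M) - sum(successors on chain B) = 30 - 3 = 27
LS = LF - duration = 27 - 5 = 22
Total float = LS - ES = 22 - 11 = 11

11


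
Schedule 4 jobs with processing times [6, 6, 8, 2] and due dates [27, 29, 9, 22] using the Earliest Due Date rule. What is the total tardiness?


Sort by due date (EDD order): [(8, 9), (2, 22), (6, 27), (6, 29)]
Compute completion times and tardiness:
  Job 1: p=8, d=9, C=8, tardiness=max(0,8-9)=0
  Job 2: p=2, d=22, C=10, tardiness=max(0,10-22)=0
  Job 3: p=6, d=27, C=16, tardiness=max(0,16-27)=0
  Job 4: p=6, d=29, C=22, tardiness=max(0,22-29)=0
Total tardiness = 0

0


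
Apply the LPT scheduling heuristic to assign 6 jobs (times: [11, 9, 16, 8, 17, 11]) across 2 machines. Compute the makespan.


Sort jobs in decreasing order (LPT): [17, 16, 11, 11, 9, 8]
Assign each job to the least loaded machine:
  Machine 1: jobs [17, 11, 8], load = 36
  Machine 2: jobs [16, 11, 9], load = 36
Makespan = max load = 36

36


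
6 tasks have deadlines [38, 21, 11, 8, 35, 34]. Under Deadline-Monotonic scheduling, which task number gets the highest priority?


Sort tasks by relative deadline (ascending):
  Task 4: deadline = 8
  Task 3: deadline = 11
  Task 2: deadline = 21
  Task 6: deadline = 34
  Task 5: deadline = 35
  Task 1: deadline = 38
Priority order (highest first): [4, 3, 2, 6, 5, 1]
Highest priority task = 4

4


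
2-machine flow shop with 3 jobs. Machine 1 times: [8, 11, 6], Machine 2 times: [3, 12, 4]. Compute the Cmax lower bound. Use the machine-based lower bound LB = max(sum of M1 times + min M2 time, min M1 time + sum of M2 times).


LB1 = sum(M1 times) + min(M2 times) = 25 + 3 = 28
LB2 = min(M1 times) + sum(M2 times) = 6 + 19 = 25
Lower bound = max(LB1, LB2) = max(28, 25) = 28

28


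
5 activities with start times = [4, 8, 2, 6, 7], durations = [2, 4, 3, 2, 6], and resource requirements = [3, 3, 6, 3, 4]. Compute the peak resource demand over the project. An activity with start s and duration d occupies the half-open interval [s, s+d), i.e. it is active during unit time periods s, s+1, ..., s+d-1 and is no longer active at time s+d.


Each activity i is active on [start_i, start_i + duration_i).
Compute total resource usage per time slot:
  t=0: active resources = [], total = 0
  t=1: active resources = [], total = 0
  t=2: active resources = [6], total = 6
  t=3: active resources = [6], total = 6
  t=4: active resources = [3, 6], total = 9
  t=5: active resources = [3], total = 3
  t=6: active resources = [3], total = 3
  t=7: active resources = [3, 4], total = 7
  t=8: active resources = [3, 4], total = 7
  t=9: active resources = [3, 4], total = 7
  t=10: active resources = [3, 4], total = 7
  t=11: active resources = [3, 4], total = 7
  t=12: active resources = [4], total = 4
Peak resource demand = 9

9


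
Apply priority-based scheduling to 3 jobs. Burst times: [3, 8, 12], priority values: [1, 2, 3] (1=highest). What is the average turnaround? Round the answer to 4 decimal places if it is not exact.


Sort by priority (ascending = highest first):
Order: [(1, 3), (2, 8), (3, 12)]
Completion times:
  Priority 1, burst=3, C=3
  Priority 2, burst=8, C=11
  Priority 3, burst=12, C=23
Average turnaround = 37/3 = 12.3333

12.3333


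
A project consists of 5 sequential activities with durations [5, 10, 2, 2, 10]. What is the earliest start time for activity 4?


Activity 4 starts after activities 1 through 3 complete.
Predecessor durations: [5, 10, 2]
ES = 5 + 10 + 2 = 17

17


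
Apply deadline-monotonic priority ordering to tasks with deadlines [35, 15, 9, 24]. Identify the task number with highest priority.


Sort tasks by relative deadline (ascending):
  Task 3: deadline = 9
  Task 2: deadline = 15
  Task 4: deadline = 24
  Task 1: deadline = 35
Priority order (highest first): [3, 2, 4, 1]
Highest priority task = 3

3


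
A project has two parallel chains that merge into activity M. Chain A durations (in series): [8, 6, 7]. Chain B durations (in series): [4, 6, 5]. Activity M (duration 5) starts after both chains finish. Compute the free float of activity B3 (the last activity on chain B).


ES(B3) = sum of predecessors on chain B = 10
EF(B3) = ES + duration = 10 + 5 = 15
Successor of B3 is M. ES(M) = max(sum(A), sum(B)) = max(21, 15) = 21
Free float = ES(successor) - EF(current) = 21 - 15 = 6

6


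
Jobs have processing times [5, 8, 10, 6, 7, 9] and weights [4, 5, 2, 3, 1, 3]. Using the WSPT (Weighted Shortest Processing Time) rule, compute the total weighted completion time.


Compute p/w ratios and sort ascending (WSPT): [(5, 4), (8, 5), (6, 3), (9, 3), (10, 2), (7, 1)]
Compute weighted completion times:
  Job (p=5,w=4): C=5, w*C=4*5=20
  Job (p=8,w=5): C=13, w*C=5*13=65
  Job (p=6,w=3): C=19, w*C=3*19=57
  Job (p=9,w=3): C=28, w*C=3*28=84
  Job (p=10,w=2): C=38, w*C=2*38=76
  Job (p=7,w=1): C=45, w*C=1*45=45
Total weighted completion time = 347

347


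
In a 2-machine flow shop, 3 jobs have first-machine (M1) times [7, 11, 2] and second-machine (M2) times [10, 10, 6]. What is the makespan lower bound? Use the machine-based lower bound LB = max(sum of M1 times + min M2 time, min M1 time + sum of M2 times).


LB1 = sum(M1 times) + min(M2 times) = 20 + 6 = 26
LB2 = min(M1 times) + sum(M2 times) = 2 + 26 = 28
Lower bound = max(LB1, LB2) = max(26, 28) = 28

28


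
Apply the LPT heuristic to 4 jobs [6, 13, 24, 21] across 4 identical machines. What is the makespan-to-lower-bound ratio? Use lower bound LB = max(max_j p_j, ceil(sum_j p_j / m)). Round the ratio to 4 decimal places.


LPT order: [24, 21, 13, 6]
Machine loads after assignment: [24, 21, 13, 6]
LPT makespan = 24
Lower bound = max(max_job, ceil(total/4)) = max(24, 16) = 24
Ratio = 24 / 24 = 1.0

1.0


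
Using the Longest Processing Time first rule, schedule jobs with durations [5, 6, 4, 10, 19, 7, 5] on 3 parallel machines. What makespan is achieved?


Sort jobs in decreasing order (LPT): [19, 10, 7, 6, 5, 5, 4]
Assign each job to the least loaded machine:
  Machine 1: jobs [19], load = 19
  Machine 2: jobs [10, 5, 4], load = 19
  Machine 3: jobs [7, 6, 5], load = 18
Makespan = max load = 19

19


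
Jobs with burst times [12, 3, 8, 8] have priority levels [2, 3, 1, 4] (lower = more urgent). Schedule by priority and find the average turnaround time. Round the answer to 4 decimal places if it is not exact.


Sort by priority (ascending = highest first):
Order: [(1, 8), (2, 12), (3, 3), (4, 8)]
Completion times:
  Priority 1, burst=8, C=8
  Priority 2, burst=12, C=20
  Priority 3, burst=3, C=23
  Priority 4, burst=8, C=31
Average turnaround = 82/4 = 20.5

20.5


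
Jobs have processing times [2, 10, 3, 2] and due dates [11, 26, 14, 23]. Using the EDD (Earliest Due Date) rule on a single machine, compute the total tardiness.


Sort by due date (EDD order): [(2, 11), (3, 14), (2, 23), (10, 26)]
Compute completion times and tardiness:
  Job 1: p=2, d=11, C=2, tardiness=max(0,2-11)=0
  Job 2: p=3, d=14, C=5, tardiness=max(0,5-14)=0
  Job 3: p=2, d=23, C=7, tardiness=max(0,7-23)=0
  Job 4: p=10, d=26, C=17, tardiness=max(0,17-26)=0
Total tardiness = 0

0


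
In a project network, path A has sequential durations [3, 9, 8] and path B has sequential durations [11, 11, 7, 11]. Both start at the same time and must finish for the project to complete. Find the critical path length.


Path A total = 3 + 9 + 8 = 20
Path B total = 11 + 11 + 7 + 11 = 40
Critical path = longest path = max(20, 40) = 40

40


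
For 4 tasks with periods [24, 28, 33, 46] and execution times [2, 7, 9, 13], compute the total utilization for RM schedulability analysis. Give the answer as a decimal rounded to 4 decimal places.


Compute individual utilizations (exact fractions):
  Task 1: C/T = 2/24 = 1/12 (approx. 0.0833)
  Task 2: C/T = 7/28 = 1/4 (approx. 0.25)
  Task 3: C/T = 9/33 = 3/11 (approx. 0.2727)
  Task 4: C/T = 13/46 (approx. 0.2826)
Total utilization U = 1/12 + 1/4 + 3/11 + 13/46 = 1349/1518
Rounded to 4 decimal places: U = 0.8887
RM (Liu & Layland) bound for 4 tasks = 0.756828; compare with U = 1349/1518 (approx. 0.888669)
bound < U <= 1, so the RM sufficient condition is not met (inconclusive; an exact test such as response-time analysis is needed).

0.8887


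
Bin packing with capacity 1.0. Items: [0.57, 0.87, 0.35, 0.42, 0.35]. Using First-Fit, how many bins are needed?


Place items sequentially using First-Fit:
  Item 0.57 -> new Bin 1
  Item 0.87 -> new Bin 2
  Item 0.35 -> Bin 1 (now 0.92)
  Item 0.42 -> new Bin 3
  Item 0.35 -> Bin 3 (now 0.77)
Total bins used = 3

3


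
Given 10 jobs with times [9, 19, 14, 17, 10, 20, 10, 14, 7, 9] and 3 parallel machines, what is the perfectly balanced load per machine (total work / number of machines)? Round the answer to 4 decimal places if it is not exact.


Total processing time = 9 + 19 + 14 + 17 + 10 + 20 + 10 + 14 + 7 + 9 = 129
Number of machines = 3
Ideal balanced load = 129 / 3 = 43.0

43.0


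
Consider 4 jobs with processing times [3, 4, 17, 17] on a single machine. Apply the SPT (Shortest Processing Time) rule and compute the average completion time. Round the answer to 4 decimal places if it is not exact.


Sort jobs by processing time (SPT order): [3, 4, 17, 17]
Compute completion times sequentially:
  Job 1: processing = 3, completes at 3
  Job 2: processing = 4, completes at 7
  Job 3: processing = 17, completes at 24
  Job 4: processing = 17, completes at 41
Sum of completion times = 75
Average completion time = 75/4 = 18.75

18.75


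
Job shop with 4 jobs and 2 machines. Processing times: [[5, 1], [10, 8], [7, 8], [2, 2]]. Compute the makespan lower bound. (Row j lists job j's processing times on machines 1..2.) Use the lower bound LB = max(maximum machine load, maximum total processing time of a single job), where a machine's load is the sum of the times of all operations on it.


Machine loads:
  Machine 1: 5 + 10 + 7 + 2 = 24
  Machine 2: 1 + 8 + 8 + 2 = 19
Max machine load = 24
Job totals:
  Job 1: 6
  Job 2: 18
  Job 3: 15
  Job 4: 4
Max job total = 18
Lower bound = max(24, 18) = 24

24


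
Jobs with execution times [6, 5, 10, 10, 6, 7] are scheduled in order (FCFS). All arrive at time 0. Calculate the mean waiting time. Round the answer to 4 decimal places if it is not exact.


FCFS order (as given): [6, 5, 10, 10, 6, 7]
Waiting times:
  Job 1: wait = 0
  Job 2: wait = 6
  Job 3: wait = 11
  Job 4: wait = 21
  Job 5: wait = 31
  Job 6: wait = 37
Sum of waiting times = 106
Average waiting time = 106/6 = 17.6667

17.6667


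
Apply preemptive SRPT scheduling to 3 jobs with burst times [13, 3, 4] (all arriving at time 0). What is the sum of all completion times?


Since all jobs arrive at t=0, SRPT equals SPT ordering.
SPT order: [3, 4, 13]
Completion times:
  Job 1: p=3, C=3
  Job 2: p=4, C=7
  Job 3: p=13, C=20
Total completion time = 3 + 7 + 20 = 30

30


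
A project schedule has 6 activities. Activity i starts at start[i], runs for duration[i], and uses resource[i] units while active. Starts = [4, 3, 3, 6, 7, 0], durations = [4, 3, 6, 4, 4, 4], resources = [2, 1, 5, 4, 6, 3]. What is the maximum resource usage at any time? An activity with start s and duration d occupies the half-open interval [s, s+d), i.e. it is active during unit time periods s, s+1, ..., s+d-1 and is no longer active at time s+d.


Each activity i is active on [start_i, start_i + duration_i).
Compute total resource usage per time slot:
  t=0: active resources = [3], total = 3
  t=1: active resources = [3], total = 3
  t=2: active resources = [3], total = 3
  t=3: active resources = [1, 5, 3], total = 9
  t=4: active resources = [2, 1, 5], total = 8
  t=5: active resources = [2, 1, 5], total = 8
  t=6: active resources = [2, 5, 4], total = 11
  t=7: active resources = [2, 5, 4, 6], total = 17
  t=8: active resources = [5, 4, 6], total = 15
  t=9: active resources = [4, 6], total = 10
  t=10: active resources = [6], total = 6
Peak resource demand = 17

17


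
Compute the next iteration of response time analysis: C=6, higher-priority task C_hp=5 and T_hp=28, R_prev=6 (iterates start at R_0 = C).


R_next = C + ceil(R_prev / T_hp) * C_hp
ceil(6 / 28) = ceil(0.2143) = 1
Interference = 1 * 5 = 5
R_next = 6 + 5 = 11

11


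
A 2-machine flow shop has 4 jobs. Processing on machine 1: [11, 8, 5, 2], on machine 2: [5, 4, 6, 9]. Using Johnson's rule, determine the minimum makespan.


Apply Johnson's rule:
  Group 1 (a <= b): [(4, 2, 9), (3, 5, 6)]
  Group 2 (a > b): [(1, 11, 5), (2, 8, 4)]
Optimal job order: [4, 3, 1, 2]
Schedule:
  Job 4: M1 done at 2, M2 done at 11
  Job 3: M1 done at 7, M2 done at 17
  Job 1: M1 done at 18, M2 done at 23
  Job 2: M1 done at 26, M2 done at 30
Makespan = 30

30


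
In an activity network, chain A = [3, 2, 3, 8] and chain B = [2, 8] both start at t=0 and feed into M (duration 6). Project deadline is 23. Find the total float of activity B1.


Forward pass: ES(B1) = sum of predecessors on chain B = 0
EF = ES + duration = 0 + 2 = 2
Backward pass: LF(M) = deadline = 23; LS(M) = 23 - 6 = 17
LF(B1) = LS(M) - sum(successors on chain B) = 17 - 8 = 9
LS = LF - duration = 9 - 2 = 7
Total float = LS - ES = 7 - 0 = 7

7


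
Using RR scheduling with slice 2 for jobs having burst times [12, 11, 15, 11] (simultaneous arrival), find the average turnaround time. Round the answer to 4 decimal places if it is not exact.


Time quantum = 2
Execution trace:
  J1 runs 2 units, time = 2
  J2 runs 2 units, time = 4
  J3 runs 2 units, time = 6
  J4 runs 2 units, time = 8
  J1 runs 2 units, time = 10
  J2 runs 2 units, time = 12
  J3 runs 2 units, time = 14
  J4 runs 2 units, time = 16
  J1 runs 2 units, time = 18
  J2 runs 2 units, time = 20
  J3 runs 2 units, time = 22
  J4 runs 2 units, time = 24
  J1 runs 2 units, time = 26
  J2 runs 2 units, time = 28
  J3 runs 2 units, time = 30
  J4 runs 2 units, time = 32
  J1 runs 2 units, time = 34
  J2 runs 2 units, time = 36
  J3 runs 2 units, time = 38
  J4 runs 2 units, time = 40
  J1 runs 2 units, time = 42
  J2 runs 1 units, time = 43
  J3 runs 2 units, time = 45
  J4 runs 1 units, time = 46
  J3 runs 2 units, time = 48
  J3 runs 1 units, time = 49
Finish times: [42, 43, 49, 46]
Average turnaround = 180/4 = 45.0

45.0


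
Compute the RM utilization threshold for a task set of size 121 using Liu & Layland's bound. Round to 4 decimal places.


Compute 2^(1/121) = 1.0057449283
Subtract 1: 1.0057449283 - 1 = 0.0057449283
Multiply by n: 121 * 0.0057449283 = 0.6951363243
Round to 4 dp: 0.6951

0.6951


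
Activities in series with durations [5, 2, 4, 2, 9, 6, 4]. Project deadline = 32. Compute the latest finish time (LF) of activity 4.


LF(activity 4) = deadline - sum of successor durations
Successors: activities 5 through 7 with durations [9, 6, 4]
Sum of successor durations = 19
LF = 32 - 19 = 13

13


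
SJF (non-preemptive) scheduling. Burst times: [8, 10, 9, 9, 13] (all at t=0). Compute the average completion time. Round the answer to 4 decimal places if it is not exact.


SJF order (ascending): [8, 9, 9, 10, 13]
Completion times:
  Job 1: burst=8, C=8
  Job 2: burst=9, C=17
  Job 3: burst=9, C=26
  Job 4: burst=10, C=36
  Job 5: burst=13, C=49
Average completion = 136/5 = 27.2

27.2


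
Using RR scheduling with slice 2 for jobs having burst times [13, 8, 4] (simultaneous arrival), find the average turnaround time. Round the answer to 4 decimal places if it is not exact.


Time quantum = 2
Execution trace:
  J1 runs 2 units, time = 2
  J2 runs 2 units, time = 4
  J3 runs 2 units, time = 6
  J1 runs 2 units, time = 8
  J2 runs 2 units, time = 10
  J3 runs 2 units, time = 12
  J1 runs 2 units, time = 14
  J2 runs 2 units, time = 16
  J1 runs 2 units, time = 18
  J2 runs 2 units, time = 20
  J1 runs 2 units, time = 22
  J1 runs 2 units, time = 24
  J1 runs 1 units, time = 25
Finish times: [25, 20, 12]
Average turnaround = 57/3 = 19.0

19.0


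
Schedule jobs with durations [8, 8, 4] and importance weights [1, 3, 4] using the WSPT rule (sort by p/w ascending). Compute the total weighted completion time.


Compute p/w ratios and sort ascending (WSPT): [(4, 4), (8, 3), (8, 1)]
Compute weighted completion times:
  Job (p=4,w=4): C=4, w*C=4*4=16
  Job (p=8,w=3): C=12, w*C=3*12=36
  Job (p=8,w=1): C=20, w*C=1*20=20
Total weighted completion time = 72

72


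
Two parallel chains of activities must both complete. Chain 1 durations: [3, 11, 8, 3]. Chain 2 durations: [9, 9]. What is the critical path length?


Path A total = 3 + 11 + 8 + 3 = 25
Path B total = 9 + 9 = 18
Critical path = longest path = max(25, 18) = 25

25


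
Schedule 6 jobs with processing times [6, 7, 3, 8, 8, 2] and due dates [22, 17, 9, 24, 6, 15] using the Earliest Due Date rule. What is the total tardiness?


Sort by due date (EDD order): [(8, 6), (3, 9), (2, 15), (7, 17), (6, 22), (8, 24)]
Compute completion times and tardiness:
  Job 1: p=8, d=6, C=8, tardiness=max(0,8-6)=2
  Job 2: p=3, d=9, C=11, tardiness=max(0,11-9)=2
  Job 3: p=2, d=15, C=13, tardiness=max(0,13-15)=0
  Job 4: p=7, d=17, C=20, tardiness=max(0,20-17)=3
  Job 5: p=6, d=22, C=26, tardiness=max(0,26-22)=4
  Job 6: p=8, d=24, C=34, tardiness=max(0,34-24)=10
Total tardiness = 21

21


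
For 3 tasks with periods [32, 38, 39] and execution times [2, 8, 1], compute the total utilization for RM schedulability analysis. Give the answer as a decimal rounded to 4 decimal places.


Compute individual utilizations (exact fractions):
  Task 1: C/T = 2/32 = 1/16 (approx. 0.0625)
  Task 2: C/T = 8/38 = 4/19 (approx. 0.2105)
  Task 3: C/T = 1/39 (approx. 0.0256)
Total utilization U = 1/16 + 4/19 + 1/39 = 3541/11856
Rounded to 4 decimal places: U = 0.2987
RM (Liu & Layland) bound for 3 tasks = 0.779763; compare with U = 3541/11856 (approx. 0.298667)
U <= bound, so schedulable by RM sufficient condition.

0.2987


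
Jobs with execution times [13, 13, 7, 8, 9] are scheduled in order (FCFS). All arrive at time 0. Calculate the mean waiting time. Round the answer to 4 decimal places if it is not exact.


FCFS order (as given): [13, 13, 7, 8, 9]
Waiting times:
  Job 1: wait = 0
  Job 2: wait = 13
  Job 3: wait = 26
  Job 4: wait = 33
  Job 5: wait = 41
Sum of waiting times = 113
Average waiting time = 113/5 = 22.6

22.6


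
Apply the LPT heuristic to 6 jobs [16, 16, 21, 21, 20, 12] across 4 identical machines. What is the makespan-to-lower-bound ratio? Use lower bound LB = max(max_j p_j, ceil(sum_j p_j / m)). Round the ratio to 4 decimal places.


LPT order: [21, 21, 20, 16, 16, 12]
Machine loads after assignment: [21, 21, 32, 32]
LPT makespan = 32
Lower bound = max(max_job, ceil(total/4)) = max(21, 27) = 27
Ratio = 32 / 27 = 1.1852

1.1852


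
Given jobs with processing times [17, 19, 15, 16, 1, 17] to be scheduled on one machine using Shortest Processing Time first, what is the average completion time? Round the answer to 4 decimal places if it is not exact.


Sort jobs by processing time (SPT order): [1, 15, 16, 17, 17, 19]
Compute completion times sequentially:
  Job 1: processing = 1, completes at 1
  Job 2: processing = 15, completes at 16
  Job 3: processing = 16, completes at 32
  Job 4: processing = 17, completes at 49
  Job 5: processing = 17, completes at 66
  Job 6: processing = 19, completes at 85
Sum of completion times = 249
Average completion time = 249/6 = 41.5

41.5


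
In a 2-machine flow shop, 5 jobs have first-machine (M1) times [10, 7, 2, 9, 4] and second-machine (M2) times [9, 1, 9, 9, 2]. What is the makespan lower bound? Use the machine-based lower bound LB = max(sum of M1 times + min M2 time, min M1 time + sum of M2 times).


LB1 = sum(M1 times) + min(M2 times) = 32 + 1 = 33
LB2 = min(M1 times) + sum(M2 times) = 2 + 30 = 32
Lower bound = max(LB1, LB2) = max(33, 32) = 33

33


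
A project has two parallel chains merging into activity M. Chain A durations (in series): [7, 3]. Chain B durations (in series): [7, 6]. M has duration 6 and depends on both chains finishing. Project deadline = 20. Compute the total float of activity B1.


Forward pass: ES(B1) = sum of predecessors on chain B = 0
EF = ES + duration = 0 + 7 = 7
Backward pass: LF(M) = deadline = 20; LS(M) = 20 - 6 = 14
LF(B1) = LS(M) - sum(successors on chain B) = 14 - 6 = 8
LS = LF - duration = 8 - 7 = 1
Total float = LS - ES = 1 - 0 = 1

1


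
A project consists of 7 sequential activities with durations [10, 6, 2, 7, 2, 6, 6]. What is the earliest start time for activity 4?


Activity 4 starts after activities 1 through 3 complete.
Predecessor durations: [10, 6, 2]
ES = 10 + 6 + 2 = 18

18


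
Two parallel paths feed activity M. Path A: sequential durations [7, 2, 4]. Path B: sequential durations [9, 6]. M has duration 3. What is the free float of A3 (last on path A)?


ES(A3) = sum of predecessors on chain A = 9
EF(A3) = ES + duration = 9 + 4 = 13
Successor of A3 is M. ES(M) = max(sum(A), sum(B)) = max(13, 15) = 15
Free float = ES(successor) - EF(current) = 15 - 13 = 2

2


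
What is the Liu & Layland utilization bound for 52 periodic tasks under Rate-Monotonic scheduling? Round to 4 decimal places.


Compute 2^(1/52) = 1.0134189907
Subtract 1: 1.0134189907 - 1 = 0.0134189907
Multiply by n: 52 * 0.0134189907 = 0.6977875164
Round to 4 dp: 0.6978

0.6978


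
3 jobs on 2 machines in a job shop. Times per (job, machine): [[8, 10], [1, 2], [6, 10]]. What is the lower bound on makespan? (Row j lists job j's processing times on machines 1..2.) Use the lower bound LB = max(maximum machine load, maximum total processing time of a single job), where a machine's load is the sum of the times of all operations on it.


Machine loads:
  Machine 1: 8 + 1 + 6 = 15
  Machine 2: 10 + 2 + 10 = 22
Max machine load = 22
Job totals:
  Job 1: 18
  Job 2: 3
  Job 3: 16
Max job total = 18
Lower bound = max(22, 18) = 22

22


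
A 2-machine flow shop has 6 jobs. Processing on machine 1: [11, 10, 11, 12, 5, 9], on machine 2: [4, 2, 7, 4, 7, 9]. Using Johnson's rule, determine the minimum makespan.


Apply Johnson's rule:
  Group 1 (a <= b): [(5, 5, 7), (6, 9, 9)]
  Group 2 (a > b): [(3, 11, 7), (1, 11, 4), (4, 12, 4), (2, 10, 2)]
Optimal job order: [5, 6, 3, 1, 4, 2]
Schedule:
  Job 5: M1 done at 5, M2 done at 12
  Job 6: M1 done at 14, M2 done at 23
  Job 3: M1 done at 25, M2 done at 32
  Job 1: M1 done at 36, M2 done at 40
  Job 4: M1 done at 48, M2 done at 52
  Job 2: M1 done at 58, M2 done at 60
Makespan = 60

60


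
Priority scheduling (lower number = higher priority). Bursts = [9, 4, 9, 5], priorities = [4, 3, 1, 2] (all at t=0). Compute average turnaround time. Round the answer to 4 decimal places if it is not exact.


Sort by priority (ascending = highest first):
Order: [(1, 9), (2, 5), (3, 4), (4, 9)]
Completion times:
  Priority 1, burst=9, C=9
  Priority 2, burst=5, C=14
  Priority 3, burst=4, C=18
  Priority 4, burst=9, C=27
Average turnaround = 68/4 = 17.0

17.0


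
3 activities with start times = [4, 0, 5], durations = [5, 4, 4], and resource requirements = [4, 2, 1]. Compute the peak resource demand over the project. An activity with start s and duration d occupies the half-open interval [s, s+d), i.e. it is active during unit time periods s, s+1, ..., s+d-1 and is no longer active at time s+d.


Each activity i is active on [start_i, start_i + duration_i).
Compute total resource usage per time slot:
  t=0: active resources = [2], total = 2
  t=1: active resources = [2], total = 2
  t=2: active resources = [2], total = 2
  t=3: active resources = [2], total = 2
  t=4: active resources = [4], total = 4
  t=5: active resources = [4, 1], total = 5
  t=6: active resources = [4, 1], total = 5
  t=7: active resources = [4, 1], total = 5
  t=8: active resources = [4, 1], total = 5
Peak resource demand = 5

5


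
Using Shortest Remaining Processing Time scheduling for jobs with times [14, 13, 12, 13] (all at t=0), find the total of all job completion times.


Since all jobs arrive at t=0, SRPT equals SPT ordering.
SPT order: [12, 13, 13, 14]
Completion times:
  Job 1: p=12, C=12
  Job 2: p=13, C=25
  Job 3: p=13, C=38
  Job 4: p=14, C=52
Total completion time = 12 + 25 + 38 + 52 = 127

127


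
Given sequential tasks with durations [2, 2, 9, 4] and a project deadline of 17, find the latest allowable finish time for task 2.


LF(activity 2) = deadline - sum of successor durations
Successors: activities 3 through 4 with durations [9, 4]
Sum of successor durations = 13
LF = 17 - 13 = 4

4


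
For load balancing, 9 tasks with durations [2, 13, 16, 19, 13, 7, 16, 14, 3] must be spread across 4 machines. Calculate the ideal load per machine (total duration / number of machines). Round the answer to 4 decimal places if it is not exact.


Total processing time = 2 + 13 + 16 + 19 + 13 + 7 + 16 + 14 + 3 = 103
Number of machines = 4
Ideal balanced load = 103 / 4 = 25.75

25.75


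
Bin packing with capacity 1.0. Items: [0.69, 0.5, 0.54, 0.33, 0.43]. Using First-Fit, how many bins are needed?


Place items sequentially using First-Fit:
  Item 0.69 -> new Bin 1
  Item 0.5 -> new Bin 2
  Item 0.54 -> new Bin 3
  Item 0.33 -> Bin 2 (now 0.83)
  Item 0.43 -> Bin 3 (now 0.97)
Total bins used = 3

3


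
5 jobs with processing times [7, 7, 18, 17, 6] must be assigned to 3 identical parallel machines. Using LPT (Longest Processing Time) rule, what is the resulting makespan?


Sort jobs in decreasing order (LPT): [18, 17, 7, 7, 6]
Assign each job to the least loaded machine:
  Machine 1: jobs [18], load = 18
  Machine 2: jobs [17], load = 17
  Machine 3: jobs [7, 7, 6], load = 20
Makespan = max load = 20

20


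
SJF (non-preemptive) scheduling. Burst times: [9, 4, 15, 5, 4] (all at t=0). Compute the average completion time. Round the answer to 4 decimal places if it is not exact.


SJF order (ascending): [4, 4, 5, 9, 15]
Completion times:
  Job 1: burst=4, C=4
  Job 2: burst=4, C=8
  Job 3: burst=5, C=13
  Job 4: burst=9, C=22
  Job 5: burst=15, C=37
Average completion = 84/5 = 16.8

16.8


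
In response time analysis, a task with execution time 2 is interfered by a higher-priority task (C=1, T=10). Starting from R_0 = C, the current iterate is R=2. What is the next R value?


R_next = C + ceil(R_prev / T_hp) * C_hp
ceil(2 / 10) = ceil(0.2) = 1
Interference = 1 * 1 = 1
R_next = 2 + 1 = 3

3


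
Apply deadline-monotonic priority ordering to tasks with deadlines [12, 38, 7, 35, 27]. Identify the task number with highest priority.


Sort tasks by relative deadline (ascending):
  Task 3: deadline = 7
  Task 1: deadline = 12
  Task 5: deadline = 27
  Task 4: deadline = 35
  Task 2: deadline = 38
Priority order (highest first): [3, 1, 5, 4, 2]
Highest priority task = 3

3


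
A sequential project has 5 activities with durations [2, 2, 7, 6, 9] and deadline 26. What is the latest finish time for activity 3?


LF(activity 3) = deadline - sum of successor durations
Successors: activities 4 through 5 with durations [6, 9]
Sum of successor durations = 15
LF = 26 - 15 = 11

11


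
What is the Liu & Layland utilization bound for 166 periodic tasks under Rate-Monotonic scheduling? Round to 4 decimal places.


Compute 2^(1/166) = 1.0041843153
Subtract 1: 1.0041843153 - 1 = 0.0041843153
Multiply by n: 166 * 0.0041843153 = 0.6945963398
Round to 4 dp: 0.6946

0.6946


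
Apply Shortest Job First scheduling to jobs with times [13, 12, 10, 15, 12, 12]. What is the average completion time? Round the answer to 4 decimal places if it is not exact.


SJF order (ascending): [10, 12, 12, 12, 13, 15]
Completion times:
  Job 1: burst=10, C=10
  Job 2: burst=12, C=22
  Job 3: burst=12, C=34
  Job 4: burst=12, C=46
  Job 5: burst=13, C=59
  Job 6: burst=15, C=74
Average completion = 245/6 = 40.8333

40.8333


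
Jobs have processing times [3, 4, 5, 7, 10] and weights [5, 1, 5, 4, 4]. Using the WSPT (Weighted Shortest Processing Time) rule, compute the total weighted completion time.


Compute p/w ratios and sort ascending (WSPT): [(3, 5), (5, 5), (7, 4), (10, 4), (4, 1)]
Compute weighted completion times:
  Job (p=3,w=5): C=3, w*C=5*3=15
  Job (p=5,w=5): C=8, w*C=5*8=40
  Job (p=7,w=4): C=15, w*C=4*15=60
  Job (p=10,w=4): C=25, w*C=4*25=100
  Job (p=4,w=1): C=29, w*C=1*29=29
Total weighted completion time = 244

244


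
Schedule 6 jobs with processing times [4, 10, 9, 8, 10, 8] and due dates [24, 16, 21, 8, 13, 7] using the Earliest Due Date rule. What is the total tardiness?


Sort by due date (EDD order): [(8, 7), (8, 8), (10, 13), (10, 16), (9, 21), (4, 24)]
Compute completion times and tardiness:
  Job 1: p=8, d=7, C=8, tardiness=max(0,8-7)=1
  Job 2: p=8, d=8, C=16, tardiness=max(0,16-8)=8
  Job 3: p=10, d=13, C=26, tardiness=max(0,26-13)=13
  Job 4: p=10, d=16, C=36, tardiness=max(0,36-16)=20
  Job 5: p=9, d=21, C=45, tardiness=max(0,45-21)=24
  Job 6: p=4, d=24, C=49, tardiness=max(0,49-24)=25
Total tardiness = 91

91


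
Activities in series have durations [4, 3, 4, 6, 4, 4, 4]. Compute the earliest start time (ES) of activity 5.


Activity 5 starts after activities 1 through 4 complete.
Predecessor durations: [4, 3, 4, 6]
ES = 4 + 3 + 4 + 6 = 17

17


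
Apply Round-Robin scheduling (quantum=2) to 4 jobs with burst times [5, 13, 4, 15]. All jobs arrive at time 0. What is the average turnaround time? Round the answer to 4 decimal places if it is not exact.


Time quantum = 2
Execution trace:
  J1 runs 2 units, time = 2
  J2 runs 2 units, time = 4
  J3 runs 2 units, time = 6
  J4 runs 2 units, time = 8
  J1 runs 2 units, time = 10
  J2 runs 2 units, time = 12
  J3 runs 2 units, time = 14
  J4 runs 2 units, time = 16
  J1 runs 1 units, time = 17
  J2 runs 2 units, time = 19
  J4 runs 2 units, time = 21
  J2 runs 2 units, time = 23
  J4 runs 2 units, time = 25
  J2 runs 2 units, time = 27
  J4 runs 2 units, time = 29
  J2 runs 2 units, time = 31
  J4 runs 2 units, time = 33
  J2 runs 1 units, time = 34
  J4 runs 2 units, time = 36
  J4 runs 1 units, time = 37
Finish times: [17, 34, 14, 37]
Average turnaround = 102/4 = 25.5

25.5


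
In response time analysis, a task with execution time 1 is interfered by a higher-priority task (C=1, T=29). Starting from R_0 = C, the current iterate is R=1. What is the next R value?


R_next = C + ceil(R_prev / T_hp) * C_hp
ceil(1 / 29) = ceil(0.0345) = 1
Interference = 1 * 1 = 1
R_next = 1 + 1 = 2

2


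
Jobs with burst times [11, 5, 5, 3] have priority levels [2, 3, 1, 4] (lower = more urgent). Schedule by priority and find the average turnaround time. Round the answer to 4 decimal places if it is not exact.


Sort by priority (ascending = highest first):
Order: [(1, 5), (2, 11), (3, 5), (4, 3)]
Completion times:
  Priority 1, burst=5, C=5
  Priority 2, burst=11, C=16
  Priority 3, burst=5, C=21
  Priority 4, burst=3, C=24
Average turnaround = 66/4 = 16.5

16.5


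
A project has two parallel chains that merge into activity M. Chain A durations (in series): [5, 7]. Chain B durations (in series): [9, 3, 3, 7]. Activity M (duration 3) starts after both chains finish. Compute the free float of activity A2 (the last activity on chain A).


ES(A2) = sum of predecessors on chain A = 5
EF(A2) = ES + duration = 5 + 7 = 12
Successor of A2 is M. ES(M) = max(sum(A), sum(B)) = max(12, 22) = 22
Free float = ES(successor) - EF(current) = 22 - 12 = 10

10


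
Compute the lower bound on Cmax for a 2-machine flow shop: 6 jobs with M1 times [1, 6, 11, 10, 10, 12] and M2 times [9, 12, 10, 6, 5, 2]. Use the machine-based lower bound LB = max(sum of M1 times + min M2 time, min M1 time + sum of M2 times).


LB1 = sum(M1 times) + min(M2 times) = 50 + 2 = 52
LB2 = min(M1 times) + sum(M2 times) = 1 + 44 = 45
Lower bound = max(LB1, LB2) = max(52, 45) = 52

52


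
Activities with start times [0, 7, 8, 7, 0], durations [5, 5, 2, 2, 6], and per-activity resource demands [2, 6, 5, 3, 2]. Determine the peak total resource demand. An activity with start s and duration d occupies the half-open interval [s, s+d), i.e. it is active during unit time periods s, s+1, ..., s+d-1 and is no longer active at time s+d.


Each activity i is active on [start_i, start_i + duration_i).
Compute total resource usage per time slot:
  t=0: active resources = [2, 2], total = 4
  t=1: active resources = [2, 2], total = 4
  t=2: active resources = [2, 2], total = 4
  t=3: active resources = [2, 2], total = 4
  t=4: active resources = [2, 2], total = 4
  t=5: active resources = [2], total = 2
  t=6: active resources = [], total = 0
  t=7: active resources = [6, 3], total = 9
  t=8: active resources = [6, 5, 3], total = 14
  t=9: active resources = [6, 5], total = 11
  t=10: active resources = [6], total = 6
  t=11: active resources = [6], total = 6
Peak resource demand = 14

14


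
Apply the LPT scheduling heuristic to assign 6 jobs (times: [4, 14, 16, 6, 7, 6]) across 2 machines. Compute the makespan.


Sort jobs in decreasing order (LPT): [16, 14, 7, 6, 6, 4]
Assign each job to the least loaded machine:
  Machine 1: jobs [16, 6, 4], load = 26
  Machine 2: jobs [14, 7, 6], load = 27
Makespan = max load = 27

27


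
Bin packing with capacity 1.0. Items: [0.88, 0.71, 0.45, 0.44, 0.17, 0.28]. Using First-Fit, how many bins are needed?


Place items sequentially using First-Fit:
  Item 0.88 -> new Bin 1
  Item 0.71 -> new Bin 2
  Item 0.45 -> new Bin 3
  Item 0.44 -> Bin 3 (now 0.89)
  Item 0.17 -> Bin 2 (now 0.88)
  Item 0.28 -> new Bin 4
Total bins used = 4

4
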